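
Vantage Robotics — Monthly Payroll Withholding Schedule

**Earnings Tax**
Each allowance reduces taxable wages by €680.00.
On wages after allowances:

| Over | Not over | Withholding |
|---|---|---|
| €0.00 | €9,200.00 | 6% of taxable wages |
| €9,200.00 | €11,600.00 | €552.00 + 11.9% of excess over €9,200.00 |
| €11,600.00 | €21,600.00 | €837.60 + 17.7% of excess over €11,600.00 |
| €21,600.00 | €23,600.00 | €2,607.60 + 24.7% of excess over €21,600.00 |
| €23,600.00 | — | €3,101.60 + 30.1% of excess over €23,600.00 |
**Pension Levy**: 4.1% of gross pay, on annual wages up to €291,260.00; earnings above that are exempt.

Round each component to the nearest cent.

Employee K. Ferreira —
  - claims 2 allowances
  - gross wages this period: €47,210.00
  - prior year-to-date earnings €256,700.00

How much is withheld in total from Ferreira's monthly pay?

Earnings Tax: taxable = €47,210.00 − 2×€680.00 = €45,850.00
  €3,101.60 + 30.1% × (€45,850.00 − €23,600.00) = €3,101.60 + 30.1% × €22,250.00 = €9,798.85
Pension Levy: cap €291,260.00 − YTD €256,700.00 = €34,560.00 subject; 4.1% × €34,560.00 = €1,416.96
Total: €9,798.85 + €1,416.96 = €11,215.81

€11,215.81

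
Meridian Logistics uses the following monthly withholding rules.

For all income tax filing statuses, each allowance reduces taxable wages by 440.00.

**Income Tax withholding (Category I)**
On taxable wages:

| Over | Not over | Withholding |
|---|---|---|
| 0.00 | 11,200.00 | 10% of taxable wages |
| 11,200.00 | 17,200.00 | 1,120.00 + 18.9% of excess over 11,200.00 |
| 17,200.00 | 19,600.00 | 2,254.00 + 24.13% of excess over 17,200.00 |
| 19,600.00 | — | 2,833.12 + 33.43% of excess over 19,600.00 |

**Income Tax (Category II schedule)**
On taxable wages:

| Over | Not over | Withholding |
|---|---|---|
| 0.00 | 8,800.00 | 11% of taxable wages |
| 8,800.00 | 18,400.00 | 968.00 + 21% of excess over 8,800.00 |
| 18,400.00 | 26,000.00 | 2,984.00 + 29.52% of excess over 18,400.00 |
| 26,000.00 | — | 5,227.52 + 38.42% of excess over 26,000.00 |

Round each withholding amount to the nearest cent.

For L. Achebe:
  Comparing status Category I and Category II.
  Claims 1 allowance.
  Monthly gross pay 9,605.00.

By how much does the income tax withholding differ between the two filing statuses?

128.15

Income Tax (Category I): taxable = 9,605.00 − 1×440.00 = 9,165.00
  10% × 9,165.00 = 916.50
Income Tax (Category II): taxable = 9,605.00 − 1×440.00 = 9,165.00
  968.00 + 21% × (9,165.00 − 8,800.00) = 968.00 + 21% × 365.00 = 1,044.65
Difference: |916.50 − 1,044.65| = 128.15 (higher under Category II)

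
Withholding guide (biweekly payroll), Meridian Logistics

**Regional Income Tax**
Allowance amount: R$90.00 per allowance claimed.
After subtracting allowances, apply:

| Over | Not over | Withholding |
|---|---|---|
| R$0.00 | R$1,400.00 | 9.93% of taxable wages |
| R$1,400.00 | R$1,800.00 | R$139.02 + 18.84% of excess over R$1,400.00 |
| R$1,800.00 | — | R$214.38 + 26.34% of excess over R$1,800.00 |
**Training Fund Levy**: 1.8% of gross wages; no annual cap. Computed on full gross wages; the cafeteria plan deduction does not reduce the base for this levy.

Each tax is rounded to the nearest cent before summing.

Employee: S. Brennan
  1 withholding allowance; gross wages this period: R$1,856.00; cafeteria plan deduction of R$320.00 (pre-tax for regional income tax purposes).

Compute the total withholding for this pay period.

Regional Income Tax: taxable = R$1,856.00 − R$320.00 − 1×R$90.00 = R$1,446.00
  R$139.02 + 18.84% × (R$1,446.00 − R$1,400.00) = R$139.02 + 18.84% × R$46.00 = R$147.69
Training Fund Levy: 1.8% × R$1,856.00 = R$33.41
Total: R$147.69 + R$33.41 = R$181.10

R$181.10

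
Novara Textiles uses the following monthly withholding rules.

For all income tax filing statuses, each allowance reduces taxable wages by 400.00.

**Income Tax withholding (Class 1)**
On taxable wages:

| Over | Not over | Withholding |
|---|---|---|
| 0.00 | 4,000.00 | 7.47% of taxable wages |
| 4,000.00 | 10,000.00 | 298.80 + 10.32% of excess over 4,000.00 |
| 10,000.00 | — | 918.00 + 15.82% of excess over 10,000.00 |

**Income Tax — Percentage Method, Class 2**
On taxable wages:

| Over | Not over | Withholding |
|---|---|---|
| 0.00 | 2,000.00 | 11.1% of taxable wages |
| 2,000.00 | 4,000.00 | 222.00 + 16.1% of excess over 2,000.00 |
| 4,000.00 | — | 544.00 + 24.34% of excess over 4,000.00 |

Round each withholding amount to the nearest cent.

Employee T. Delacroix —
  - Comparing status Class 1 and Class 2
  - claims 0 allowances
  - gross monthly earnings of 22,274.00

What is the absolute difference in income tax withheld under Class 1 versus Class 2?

2,132.14

Income Tax (Class 1): taxable = 22,274.00
  918.00 + 15.82% × (22,274.00 − 10,000.00) = 918.00 + 15.82% × 12,274.00 = 2,859.75
Income Tax (Class 2): taxable = 22,274.00
  544.00 + 24.34% × (22,274.00 − 4,000.00) = 544.00 + 24.34% × 18,274.00 = 4,991.89
Difference: |2,859.75 − 4,991.89| = 2,132.14 (higher under Class 2)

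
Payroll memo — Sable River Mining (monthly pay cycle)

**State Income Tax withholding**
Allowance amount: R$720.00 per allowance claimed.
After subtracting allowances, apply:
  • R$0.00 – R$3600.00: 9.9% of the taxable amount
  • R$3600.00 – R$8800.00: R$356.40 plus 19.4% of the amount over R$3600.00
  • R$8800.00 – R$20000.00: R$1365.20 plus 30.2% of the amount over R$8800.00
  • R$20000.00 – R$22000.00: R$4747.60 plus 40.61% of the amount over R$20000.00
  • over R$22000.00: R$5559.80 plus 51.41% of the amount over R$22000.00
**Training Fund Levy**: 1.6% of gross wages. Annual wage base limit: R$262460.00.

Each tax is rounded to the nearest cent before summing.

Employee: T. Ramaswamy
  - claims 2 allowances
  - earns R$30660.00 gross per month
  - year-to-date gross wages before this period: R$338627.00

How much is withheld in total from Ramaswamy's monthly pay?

State Income Tax: taxable = R$30660.00 − 2×R$720.00 = R$29220.00
  R$5559.80 + 51.41% × (R$29220.00 − R$22000.00) = R$5559.80 + 51.41% × R$7220.00 = R$9271.60
Training Fund Levy: YTD R$338627.00 ≥ cap R$262460.00 → R$0.00
Total: R$9271.60 + R$0.00 = R$9271.60

R$9271.60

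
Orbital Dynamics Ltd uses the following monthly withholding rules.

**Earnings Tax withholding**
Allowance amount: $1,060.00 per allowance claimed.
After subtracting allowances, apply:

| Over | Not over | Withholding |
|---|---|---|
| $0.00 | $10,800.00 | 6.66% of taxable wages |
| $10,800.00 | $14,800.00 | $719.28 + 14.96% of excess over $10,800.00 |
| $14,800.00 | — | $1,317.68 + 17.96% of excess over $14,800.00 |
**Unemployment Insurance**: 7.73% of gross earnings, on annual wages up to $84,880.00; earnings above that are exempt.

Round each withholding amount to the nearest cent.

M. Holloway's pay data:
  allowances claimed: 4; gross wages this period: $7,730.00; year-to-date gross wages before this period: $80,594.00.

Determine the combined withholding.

Earnings Tax: taxable = $7,730.00 − 4×$1,060.00 = $3,490.00
  6.66% × $3,490.00 = $232.43
Unemployment Insurance: cap $84,880.00 − YTD $80,594.00 = $4,286.00 subject; 7.73% × $4,286.00 = $331.31
Total: $232.43 + $331.31 = $563.74

$563.74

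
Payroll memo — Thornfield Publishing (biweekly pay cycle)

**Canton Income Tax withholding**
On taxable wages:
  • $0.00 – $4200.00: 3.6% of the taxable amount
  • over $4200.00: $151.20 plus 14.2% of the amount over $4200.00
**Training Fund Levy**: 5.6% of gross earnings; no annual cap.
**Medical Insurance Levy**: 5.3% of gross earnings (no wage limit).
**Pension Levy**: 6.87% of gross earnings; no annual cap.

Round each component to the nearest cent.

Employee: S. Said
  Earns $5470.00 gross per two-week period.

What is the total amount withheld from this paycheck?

$1303.56

Canton Income Tax: taxable = $5470.00
  $151.20 + 14.2% × ($5470.00 − $4200.00) = $151.20 + 14.2% × $1270.00 = $331.54
Training Fund Levy: 5.6% × $5470.00 = $306.32
Medical Insurance Levy: 5.3% × $5470.00 = $289.91
Pension Levy: 6.87% × $5470.00 = $375.79
Total: $331.54 + $306.32 + $289.91 + $375.79 = $1303.56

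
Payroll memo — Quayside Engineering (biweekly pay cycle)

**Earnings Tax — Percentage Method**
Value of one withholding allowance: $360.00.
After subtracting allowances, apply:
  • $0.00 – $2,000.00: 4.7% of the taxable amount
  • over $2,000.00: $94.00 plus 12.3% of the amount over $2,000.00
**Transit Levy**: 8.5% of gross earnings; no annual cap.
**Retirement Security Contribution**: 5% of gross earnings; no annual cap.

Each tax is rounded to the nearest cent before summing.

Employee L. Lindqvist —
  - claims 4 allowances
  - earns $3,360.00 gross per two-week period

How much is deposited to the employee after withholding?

$2,816.16

Earnings Tax: taxable = $3,360.00 − 4×$360.00 = $1,920.00
  4.7% × $1,920.00 = $90.24
Transit Levy: 8.5% × $3,360.00 = $285.60
Retirement Security Contribution: 5% × $3,360.00 = $168.00
Total withheld: $90.24 + $285.60 + $168.00 = $543.84
Net pay: $3,360.00 − $543.84 = $2,816.16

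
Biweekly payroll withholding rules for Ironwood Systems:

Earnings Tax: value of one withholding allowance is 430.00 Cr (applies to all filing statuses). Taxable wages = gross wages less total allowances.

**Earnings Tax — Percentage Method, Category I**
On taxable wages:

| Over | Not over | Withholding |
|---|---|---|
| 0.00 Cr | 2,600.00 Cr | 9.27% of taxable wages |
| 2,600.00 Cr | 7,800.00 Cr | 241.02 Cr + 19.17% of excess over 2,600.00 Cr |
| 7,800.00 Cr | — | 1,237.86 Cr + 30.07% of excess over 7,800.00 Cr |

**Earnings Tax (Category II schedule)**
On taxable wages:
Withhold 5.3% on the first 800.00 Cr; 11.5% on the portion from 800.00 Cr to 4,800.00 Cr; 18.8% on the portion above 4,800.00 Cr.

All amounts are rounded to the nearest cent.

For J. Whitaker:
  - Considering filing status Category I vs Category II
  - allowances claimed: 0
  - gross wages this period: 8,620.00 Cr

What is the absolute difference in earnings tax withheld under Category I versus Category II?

263.87 Cr

Earnings Tax (Category I): taxable = 8,620.00 Cr
  1,237.86 Cr + 30.07% × (8,620.00 Cr − 7,800.00 Cr) = 1,237.86 Cr + 30.07% × 820.00 Cr = 1,484.43 Cr
Earnings Tax (Category II): taxable = 8,620.00 Cr
  502.40 Cr + 18.8% × (8,620.00 Cr − 4,800.00 Cr) = 502.40 Cr + 18.8% × 3,820.00 Cr = 1,220.56 Cr
Difference: |1,484.43 Cr − 1,220.56 Cr| = 263.87 Cr (higher under Category I)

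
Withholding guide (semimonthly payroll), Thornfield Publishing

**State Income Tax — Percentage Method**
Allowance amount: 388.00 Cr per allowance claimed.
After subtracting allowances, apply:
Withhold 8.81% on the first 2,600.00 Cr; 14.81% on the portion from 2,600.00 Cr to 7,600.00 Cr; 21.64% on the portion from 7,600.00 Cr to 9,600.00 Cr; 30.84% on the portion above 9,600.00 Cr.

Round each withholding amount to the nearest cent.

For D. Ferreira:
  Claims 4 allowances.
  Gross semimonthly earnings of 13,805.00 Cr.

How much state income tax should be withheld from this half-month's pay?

State Income Tax: taxable = 13,805.00 Cr − 4×388.00 Cr = 12,253.00 Cr
  1,402.36 Cr + 30.84% × (12,253.00 Cr − 9,600.00 Cr) = 1,402.36 Cr + 30.84% × 2,653.00 Cr = 2,220.55 Cr

2,220.55 Cr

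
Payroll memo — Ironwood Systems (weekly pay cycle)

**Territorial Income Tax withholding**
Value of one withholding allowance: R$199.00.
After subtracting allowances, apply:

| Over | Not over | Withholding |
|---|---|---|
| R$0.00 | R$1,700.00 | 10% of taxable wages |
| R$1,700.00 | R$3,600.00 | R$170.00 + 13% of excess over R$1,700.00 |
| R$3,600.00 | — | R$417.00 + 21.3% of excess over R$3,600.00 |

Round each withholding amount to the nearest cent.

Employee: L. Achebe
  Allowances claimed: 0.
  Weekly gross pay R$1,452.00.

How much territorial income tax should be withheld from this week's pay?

R$145.20

Territorial Income Tax: taxable = R$1,452.00
  10% × R$1,452.00 = R$145.20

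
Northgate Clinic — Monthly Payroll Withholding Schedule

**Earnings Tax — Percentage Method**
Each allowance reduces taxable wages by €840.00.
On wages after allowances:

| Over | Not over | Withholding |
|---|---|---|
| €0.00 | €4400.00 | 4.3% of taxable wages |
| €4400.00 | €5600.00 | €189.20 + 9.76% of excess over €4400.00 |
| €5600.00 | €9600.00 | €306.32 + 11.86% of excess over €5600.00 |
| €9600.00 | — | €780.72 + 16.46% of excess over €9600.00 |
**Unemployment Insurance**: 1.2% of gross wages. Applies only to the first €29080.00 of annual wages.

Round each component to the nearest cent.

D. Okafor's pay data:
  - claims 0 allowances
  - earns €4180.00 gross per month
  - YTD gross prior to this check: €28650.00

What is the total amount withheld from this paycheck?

€184.90

Earnings Tax: taxable = €4180.00
  4.3% × €4180.00 = €179.74
Unemployment Insurance: cap €29080.00 − YTD €28650.00 = €430.00 subject; 1.2% × €430.00 = €5.16
Total: €179.74 + €5.16 = €184.90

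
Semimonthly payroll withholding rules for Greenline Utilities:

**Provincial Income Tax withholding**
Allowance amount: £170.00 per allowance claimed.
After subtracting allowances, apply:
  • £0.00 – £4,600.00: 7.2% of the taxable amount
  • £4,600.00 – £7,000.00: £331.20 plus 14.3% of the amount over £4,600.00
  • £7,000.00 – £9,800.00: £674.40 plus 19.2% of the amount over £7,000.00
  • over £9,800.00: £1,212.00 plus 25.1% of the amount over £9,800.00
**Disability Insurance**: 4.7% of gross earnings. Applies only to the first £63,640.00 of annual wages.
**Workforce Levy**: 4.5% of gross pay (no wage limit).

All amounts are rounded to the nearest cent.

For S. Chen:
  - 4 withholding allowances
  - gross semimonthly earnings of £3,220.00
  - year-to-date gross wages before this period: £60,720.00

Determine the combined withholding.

Provincial Income Tax: taxable = £3,220.00 − 4×£170.00 = £2,540.00
  7.2% × £2,540.00 = £182.88
Disability Insurance: cap £63,640.00 − YTD £60,720.00 = £2,920.00 subject; 4.7% × £2,920.00 = £137.24
Workforce Levy: 4.5% × £3,220.00 = £144.90
Total: £182.88 + £137.24 + £144.90 = £465.02

£465.02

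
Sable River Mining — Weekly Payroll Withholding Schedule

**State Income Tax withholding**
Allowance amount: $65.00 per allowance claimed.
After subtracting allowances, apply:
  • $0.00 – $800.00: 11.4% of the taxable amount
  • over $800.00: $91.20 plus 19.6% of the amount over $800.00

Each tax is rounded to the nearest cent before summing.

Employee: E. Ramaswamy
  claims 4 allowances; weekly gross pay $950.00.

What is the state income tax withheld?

State Income Tax: taxable = $950.00 − 4×$65.00 = $690.00
  11.4% × $690.00 = $78.66

$78.66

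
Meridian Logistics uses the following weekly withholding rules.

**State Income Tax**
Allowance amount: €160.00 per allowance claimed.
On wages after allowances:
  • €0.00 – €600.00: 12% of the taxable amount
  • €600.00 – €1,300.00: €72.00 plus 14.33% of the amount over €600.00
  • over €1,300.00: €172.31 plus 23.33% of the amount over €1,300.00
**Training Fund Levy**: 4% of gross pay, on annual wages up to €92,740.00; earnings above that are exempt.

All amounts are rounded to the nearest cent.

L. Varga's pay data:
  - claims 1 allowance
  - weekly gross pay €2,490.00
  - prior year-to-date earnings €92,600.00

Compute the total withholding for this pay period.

State Income Tax: taxable = €2,490.00 − 1×€160.00 = €2,330.00
  €172.31 + 23.33% × (€2,330.00 − €1,300.00) = €172.31 + 23.33% × €1,030.00 = €412.61
Training Fund Levy: cap €92,740.00 − YTD €92,600.00 = €140.00 subject; 4% × €140.00 = €5.60
Total: €412.61 + €5.60 = €418.21

€418.21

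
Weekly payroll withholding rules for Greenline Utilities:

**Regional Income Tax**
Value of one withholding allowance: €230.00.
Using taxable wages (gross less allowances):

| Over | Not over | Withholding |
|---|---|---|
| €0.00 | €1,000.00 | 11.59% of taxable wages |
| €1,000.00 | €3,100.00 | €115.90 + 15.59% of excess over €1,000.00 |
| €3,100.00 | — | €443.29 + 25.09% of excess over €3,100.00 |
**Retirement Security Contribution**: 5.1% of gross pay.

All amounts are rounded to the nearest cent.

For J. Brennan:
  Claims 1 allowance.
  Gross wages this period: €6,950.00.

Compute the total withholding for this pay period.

€1,706.00

Regional Income Tax: taxable = €6,950.00 − 1×€230.00 = €6,720.00
  €443.29 + 25.09% × (€6,720.00 − €3,100.00) = €443.29 + 25.09% × €3,620.00 = €1,351.55
Retirement Security Contribution: 5.1% × €6,950.00 = €354.45
Total: €1,351.55 + €354.45 = €1,706.00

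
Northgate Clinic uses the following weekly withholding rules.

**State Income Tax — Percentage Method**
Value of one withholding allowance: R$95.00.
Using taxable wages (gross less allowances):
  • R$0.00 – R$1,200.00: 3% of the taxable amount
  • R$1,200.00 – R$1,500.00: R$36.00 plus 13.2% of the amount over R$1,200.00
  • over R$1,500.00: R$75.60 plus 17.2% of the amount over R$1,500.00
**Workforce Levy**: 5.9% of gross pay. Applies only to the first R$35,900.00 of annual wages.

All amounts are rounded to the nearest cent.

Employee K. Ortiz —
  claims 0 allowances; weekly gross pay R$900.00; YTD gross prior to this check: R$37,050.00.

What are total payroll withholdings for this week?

R$27.00

State Income Tax: taxable = R$900.00
  3% × R$900.00 = R$27.00
Workforce Levy: YTD R$37,050.00 ≥ cap R$35,900.00 → R$0.00
Total: R$27.00 + R$0.00 = R$27.00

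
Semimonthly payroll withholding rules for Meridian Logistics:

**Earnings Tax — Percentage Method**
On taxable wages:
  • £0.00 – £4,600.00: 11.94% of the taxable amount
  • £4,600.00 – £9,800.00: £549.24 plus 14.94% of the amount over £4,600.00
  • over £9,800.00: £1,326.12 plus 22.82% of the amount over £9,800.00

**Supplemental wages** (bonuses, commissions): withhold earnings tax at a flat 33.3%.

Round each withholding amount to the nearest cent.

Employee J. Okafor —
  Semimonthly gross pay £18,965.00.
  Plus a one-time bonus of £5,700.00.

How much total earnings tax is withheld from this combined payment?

Earnings Tax: taxable = £18,965.00
  £1,326.12 + 22.82% × (£18,965.00 − £9,800.00) = £1,326.12 + 22.82% × £9,165.00 = £3,417.57
Supplemental (33.3% flat on bonus): 33.3% × £5,700.00 = £1,898.10
Total earnings tax: £3,417.57 + £1,898.10 = £5,315.67

£5,315.67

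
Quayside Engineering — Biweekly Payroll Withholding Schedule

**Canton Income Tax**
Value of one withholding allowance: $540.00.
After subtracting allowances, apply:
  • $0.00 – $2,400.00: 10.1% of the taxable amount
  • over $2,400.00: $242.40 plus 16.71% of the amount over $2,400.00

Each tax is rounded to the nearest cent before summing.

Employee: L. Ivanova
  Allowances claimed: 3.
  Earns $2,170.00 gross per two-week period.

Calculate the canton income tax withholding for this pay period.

Canton Income Tax: taxable = $2,170.00 − 3×$540.00 = $550.00
  10.1% × $550.00 = $55.55

$55.55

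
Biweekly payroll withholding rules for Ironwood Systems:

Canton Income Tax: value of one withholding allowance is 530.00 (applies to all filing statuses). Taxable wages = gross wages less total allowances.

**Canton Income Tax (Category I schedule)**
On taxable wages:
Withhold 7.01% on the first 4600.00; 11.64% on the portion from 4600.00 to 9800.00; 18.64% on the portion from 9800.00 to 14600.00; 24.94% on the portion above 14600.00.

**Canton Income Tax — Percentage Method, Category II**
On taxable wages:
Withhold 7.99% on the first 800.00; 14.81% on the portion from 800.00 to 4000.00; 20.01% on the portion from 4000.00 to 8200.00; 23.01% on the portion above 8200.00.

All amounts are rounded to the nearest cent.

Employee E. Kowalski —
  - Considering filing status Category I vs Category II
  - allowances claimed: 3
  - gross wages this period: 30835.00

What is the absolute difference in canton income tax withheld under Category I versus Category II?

745.79

Canton Income Tax (Category I): taxable = 30835.00 − 3×530.00 = 29245.00
  1822.46 + 24.94% × (29245.00 − 14600.00) = 1822.46 + 24.94% × 14645.00 = 5474.92
Canton Income Tax (Category II): taxable = 30835.00 − 3×530.00 = 29245.00
  1378.26 + 23.01% × (29245.00 − 8200.00) = 1378.26 + 23.01% × 21045.00 = 6220.71
Difference: |5474.92 − 6220.71| = 745.79 (higher under Category II)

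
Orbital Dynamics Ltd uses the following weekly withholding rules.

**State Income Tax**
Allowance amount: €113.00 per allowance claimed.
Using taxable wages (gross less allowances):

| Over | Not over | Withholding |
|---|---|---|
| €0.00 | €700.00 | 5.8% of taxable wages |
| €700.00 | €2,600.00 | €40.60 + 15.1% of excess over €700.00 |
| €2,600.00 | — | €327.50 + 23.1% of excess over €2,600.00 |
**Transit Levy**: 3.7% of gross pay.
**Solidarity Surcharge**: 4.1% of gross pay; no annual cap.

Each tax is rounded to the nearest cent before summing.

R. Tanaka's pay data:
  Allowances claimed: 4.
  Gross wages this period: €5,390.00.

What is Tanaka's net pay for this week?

€4,102.00

State Income Tax: taxable = €5,390.00 − 4×€113.00 = €4,938.00
  €327.50 + 23.1% × (€4,938.00 − €2,600.00) = €327.50 + 23.1% × €2,338.00 = €867.58
Transit Levy: 3.7% × €5,390.00 = €199.43
Solidarity Surcharge: 4.1% × €5,390.00 = €220.99
Total withheld: €867.58 + €199.43 + €220.99 = €1,288.00
Net pay: €5,390.00 − €1,288.00 = €4,102.00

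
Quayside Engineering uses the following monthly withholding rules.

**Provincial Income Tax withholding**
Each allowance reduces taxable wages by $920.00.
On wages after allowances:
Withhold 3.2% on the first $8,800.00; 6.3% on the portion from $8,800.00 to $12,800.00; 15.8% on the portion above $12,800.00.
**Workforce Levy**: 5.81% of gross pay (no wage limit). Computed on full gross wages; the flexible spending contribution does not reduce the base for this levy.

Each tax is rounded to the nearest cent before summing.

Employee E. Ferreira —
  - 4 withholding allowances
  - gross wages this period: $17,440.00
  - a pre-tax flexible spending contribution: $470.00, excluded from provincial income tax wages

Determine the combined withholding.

$1,624.28

Provincial Income Tax: taxable = $17,440.00 − $470.00 − 4×$920.00 = $13,290.00
  $533.60 + 15.8% × ($13,290.00 − $12,800.00) = $533.60 + 15.8% × $490.00 = $611.02
Workforce Levy: 5.81% × $17,440.00 = $1,013.26
Total: $611.02 + $1,013.26 = $1,624.28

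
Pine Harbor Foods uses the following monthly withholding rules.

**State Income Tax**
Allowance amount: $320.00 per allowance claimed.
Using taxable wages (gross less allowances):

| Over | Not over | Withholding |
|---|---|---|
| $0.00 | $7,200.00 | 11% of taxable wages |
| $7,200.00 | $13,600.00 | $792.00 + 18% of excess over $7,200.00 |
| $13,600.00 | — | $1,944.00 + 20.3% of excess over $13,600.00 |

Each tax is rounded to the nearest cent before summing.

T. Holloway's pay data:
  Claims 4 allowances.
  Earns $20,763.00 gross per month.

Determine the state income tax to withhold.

$3,138.25

State Income Tax: taxable = $20,763.00 − 4×$320.00 = $19,483.00
  $1,944.00 + 20.3% × ($19,483.00 − $13,600.00) = $1,944.00 + 20.3% × $5,883.00 = $3,138.25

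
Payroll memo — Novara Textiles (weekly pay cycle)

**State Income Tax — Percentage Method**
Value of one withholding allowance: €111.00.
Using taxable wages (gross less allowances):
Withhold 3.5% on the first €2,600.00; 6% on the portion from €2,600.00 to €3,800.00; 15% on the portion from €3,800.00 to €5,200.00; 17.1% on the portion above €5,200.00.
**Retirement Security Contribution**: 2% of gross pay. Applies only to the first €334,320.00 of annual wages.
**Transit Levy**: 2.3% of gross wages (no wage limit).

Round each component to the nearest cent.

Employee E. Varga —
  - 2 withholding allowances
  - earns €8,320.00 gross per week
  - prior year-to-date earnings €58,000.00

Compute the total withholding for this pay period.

€1,226.32

State Income Tax: taxable = €8,320.00 − 2×€111.00 = €8,098.00
  €373.00 + 17.1% × (€8,098.00 − €5,200.00) = €373.00 + 17.1% × €2,898.00 = €868.56
Retirement Security Contribution: 2% × €8,320.00 = €166.40
Transit Levy: 2.3% × €8,320.00 = €191.36
Total: €868.56 + €166.40 + €191.36 = €1,226.32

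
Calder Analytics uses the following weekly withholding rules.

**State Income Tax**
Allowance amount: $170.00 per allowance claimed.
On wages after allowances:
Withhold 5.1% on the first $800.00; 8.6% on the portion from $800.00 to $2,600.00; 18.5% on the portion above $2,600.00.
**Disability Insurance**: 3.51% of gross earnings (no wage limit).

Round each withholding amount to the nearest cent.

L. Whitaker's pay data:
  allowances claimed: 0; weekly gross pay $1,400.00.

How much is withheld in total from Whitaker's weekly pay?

$141.54

State Income Tax: taxable = $1,400.00
  $40.80 + 8.6% × ($1,400.00 − $800.00) = $40.80 + 8.6% × $600.00 = $92.40
Disability Insurance: 3.51% × $1,400.00 = $49.14
Total: $92.40 + $49.14 = $141.54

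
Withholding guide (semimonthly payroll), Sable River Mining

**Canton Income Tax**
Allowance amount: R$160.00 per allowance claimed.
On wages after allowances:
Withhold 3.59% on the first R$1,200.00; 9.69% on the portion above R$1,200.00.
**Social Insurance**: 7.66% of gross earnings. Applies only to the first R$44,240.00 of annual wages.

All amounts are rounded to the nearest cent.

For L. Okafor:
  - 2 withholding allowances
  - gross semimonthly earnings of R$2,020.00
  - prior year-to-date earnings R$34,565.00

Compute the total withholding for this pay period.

Canton Income Tax: taxable = R$2,020.00 − 2×R$160.00 = R$1,700.00
  R$43.08 + 9.69% × (R$1,700.00 − R$1,200.00) = R$43.08 + 9.69% × R$500.00 = R$91.53
Social Insurance: 7.66% × R$2,020.00 = R$154.73
Total: R$91.53 + R$154.73 = R$246.26

R$246.26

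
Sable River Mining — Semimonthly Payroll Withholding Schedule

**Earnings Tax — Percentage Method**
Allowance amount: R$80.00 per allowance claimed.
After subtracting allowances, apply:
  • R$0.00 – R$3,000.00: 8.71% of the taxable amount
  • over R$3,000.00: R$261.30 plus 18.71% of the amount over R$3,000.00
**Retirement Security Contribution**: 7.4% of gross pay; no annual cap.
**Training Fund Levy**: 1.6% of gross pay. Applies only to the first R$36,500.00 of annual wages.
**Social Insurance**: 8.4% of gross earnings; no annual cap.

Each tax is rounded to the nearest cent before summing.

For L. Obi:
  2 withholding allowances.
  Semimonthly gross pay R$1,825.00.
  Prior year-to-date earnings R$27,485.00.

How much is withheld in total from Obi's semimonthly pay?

R$462.57

Earnings Tax: taxable = R$1,825.00 − 2×R$80.00 = R$1,665.00
  8.71% × R$1,665.00 = R$145.02
Retirement Security Contribution: 7.4% × R$1,825.00 = R$135.05
Training Fund Levy: 1.6% × R$1,825.00 = R$29.20
Social Insurance: 8.4% × R$1,825.00 = R$153.30
Total: R$145.02 + R$135.05 + R$29.20 + R$153.30 = R$462.57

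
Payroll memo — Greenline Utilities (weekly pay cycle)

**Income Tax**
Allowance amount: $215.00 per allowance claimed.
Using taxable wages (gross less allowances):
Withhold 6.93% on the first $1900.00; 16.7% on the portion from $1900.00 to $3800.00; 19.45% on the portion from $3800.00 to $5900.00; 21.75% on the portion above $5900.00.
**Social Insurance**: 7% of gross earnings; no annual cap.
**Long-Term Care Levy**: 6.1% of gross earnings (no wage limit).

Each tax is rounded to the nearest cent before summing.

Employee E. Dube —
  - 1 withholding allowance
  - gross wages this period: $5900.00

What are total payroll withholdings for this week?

$1588.50

Income Tax: taxable = $5900.00 − 1×$215.00 = $5685.00
  $448.97 + 19.45% × ($5685.00 − $3800.00) = $448.97 + 19.45% × $1885.00 = $815.60
Social Insurance: 7% × $5900.00 = $413.00
Long-Term Care Levy: 6.1% × $5900.00 = $359.90
Total: $815.60 + $413.00 + $359.90 = $1588.50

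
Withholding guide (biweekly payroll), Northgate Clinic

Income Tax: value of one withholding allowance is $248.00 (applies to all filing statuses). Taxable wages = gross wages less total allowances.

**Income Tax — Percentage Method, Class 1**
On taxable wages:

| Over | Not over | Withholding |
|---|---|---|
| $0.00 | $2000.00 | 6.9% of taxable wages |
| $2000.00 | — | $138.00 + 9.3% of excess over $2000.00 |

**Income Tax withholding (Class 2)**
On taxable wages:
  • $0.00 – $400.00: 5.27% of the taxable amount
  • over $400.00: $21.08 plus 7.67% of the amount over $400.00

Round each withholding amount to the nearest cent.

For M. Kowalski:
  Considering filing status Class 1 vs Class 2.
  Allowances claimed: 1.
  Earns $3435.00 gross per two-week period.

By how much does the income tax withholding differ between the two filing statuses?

Income Tax (Class 1): taxable = $3435.00 − 1×$248.00 = $3187.00
  $138.00 + 9.3% × ($3187.00 − $2000.00) = $138.00 + 9.3% × $1187.00 = $248.39
Income Tax (Class 2): taxable = $3435.00 − 1×$248.00 = $3187.00
  $21.08 + 7.67% × ($3187.00 − $400.00) = $21.08 + 7.67% × $2787.00 = $234.84
Difference: |$248.39 − $234.84| = $13.55 (higher under Class 1)

$13.55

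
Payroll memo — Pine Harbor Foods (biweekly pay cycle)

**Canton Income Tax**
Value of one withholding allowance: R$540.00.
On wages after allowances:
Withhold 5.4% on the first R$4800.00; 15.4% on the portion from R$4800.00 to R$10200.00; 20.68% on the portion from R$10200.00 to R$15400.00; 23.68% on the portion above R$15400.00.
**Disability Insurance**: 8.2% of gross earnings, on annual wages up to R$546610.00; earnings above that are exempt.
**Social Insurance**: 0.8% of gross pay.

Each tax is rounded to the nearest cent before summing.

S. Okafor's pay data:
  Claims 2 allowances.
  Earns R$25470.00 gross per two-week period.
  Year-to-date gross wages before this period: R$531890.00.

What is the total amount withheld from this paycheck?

Canton Income Tax: taxable = R$25470.00 − 2×R$540.00 = R$24390.00
  R$2166.16 + 23.68% × (R$24390.00 − R$15400.00) = R$2166.16 + 23.68% × R$8990.00 = R$4294.99
Disability Insurance: cap R$546610.00 − YTD R$531890.00 = R$14720.00 subject; 8.2% × R$14720.00 = R$1207.04
Social Insurance: 0.8% × R$25470.00 = R$203.76
Total: R$4294.99 + R$1207.04 + R$203.76 = R$5705.79

R$5705.79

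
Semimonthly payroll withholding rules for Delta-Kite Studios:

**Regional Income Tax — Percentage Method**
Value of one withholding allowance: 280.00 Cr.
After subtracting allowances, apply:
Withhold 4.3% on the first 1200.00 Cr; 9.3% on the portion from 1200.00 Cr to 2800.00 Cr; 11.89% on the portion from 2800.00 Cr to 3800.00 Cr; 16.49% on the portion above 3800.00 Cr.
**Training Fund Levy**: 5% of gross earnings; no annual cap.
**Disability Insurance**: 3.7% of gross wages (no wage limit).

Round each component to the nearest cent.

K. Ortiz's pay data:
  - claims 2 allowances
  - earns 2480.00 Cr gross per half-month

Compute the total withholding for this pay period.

334.32 Cr

Regional Income Tax: taxable = 2480.00 Cr − 2×280.00 Cr = 1920.00 Cr
  51.60 Cr + 9.3% × (1920.00 Cr − 1200.00 Cr) = 51.60 Cr + 9.3% × 720.00 Cr = 118.56 Cr
Training Fund Levy: 5% × 2480.00 Cr = 124.00 Cr
Disability Insurance: 3.7% × 2480.00 Cr = 91.76 Cr
Total: 118.56 Cr + 124.00 Cr + 91.76 Cr = 334.32 Cr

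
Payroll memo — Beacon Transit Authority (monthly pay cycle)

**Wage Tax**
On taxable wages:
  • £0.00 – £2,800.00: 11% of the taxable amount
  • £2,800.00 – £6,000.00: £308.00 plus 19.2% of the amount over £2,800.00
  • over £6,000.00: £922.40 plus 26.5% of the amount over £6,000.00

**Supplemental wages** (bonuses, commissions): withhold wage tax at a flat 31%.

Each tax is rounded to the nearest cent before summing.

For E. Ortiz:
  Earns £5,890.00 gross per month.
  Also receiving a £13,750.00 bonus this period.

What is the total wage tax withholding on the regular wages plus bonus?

Wage Tax: taxable = £5,890.00
  £308.00 + 19.2% × (£5,890.00 − £2,800.00) = £308.00 + 19.2% × £3,090.00 = £901.28
Supplemental (31% flat on bonus): 31% × £13,750.00 = £4,262.50
Total wage tax: £901.28 + £4,262.50 = £5,163.78

£5,163.78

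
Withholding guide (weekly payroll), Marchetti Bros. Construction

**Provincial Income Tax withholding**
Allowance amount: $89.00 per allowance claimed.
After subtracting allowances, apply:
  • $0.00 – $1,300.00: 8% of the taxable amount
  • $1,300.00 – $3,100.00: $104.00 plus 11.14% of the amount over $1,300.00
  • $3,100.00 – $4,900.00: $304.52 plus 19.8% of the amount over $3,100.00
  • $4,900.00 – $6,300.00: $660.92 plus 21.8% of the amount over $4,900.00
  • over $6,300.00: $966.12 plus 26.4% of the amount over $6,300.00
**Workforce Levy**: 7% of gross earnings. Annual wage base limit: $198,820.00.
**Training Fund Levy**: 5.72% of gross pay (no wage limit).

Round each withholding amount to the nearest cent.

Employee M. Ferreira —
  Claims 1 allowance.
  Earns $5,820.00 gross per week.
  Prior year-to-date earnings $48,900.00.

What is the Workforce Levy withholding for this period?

Workforce Levy: 7% × $5,820.00 = $407.40

$407.40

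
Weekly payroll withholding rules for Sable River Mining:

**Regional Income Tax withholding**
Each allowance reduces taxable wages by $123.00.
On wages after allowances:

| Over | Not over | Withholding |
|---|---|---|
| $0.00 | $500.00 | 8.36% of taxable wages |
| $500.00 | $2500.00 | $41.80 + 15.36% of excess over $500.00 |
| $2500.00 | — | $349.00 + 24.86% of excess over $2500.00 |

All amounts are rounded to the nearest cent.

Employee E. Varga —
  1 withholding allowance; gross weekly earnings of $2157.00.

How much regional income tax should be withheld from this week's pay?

Regional Income Tax: taxable = $2157.00 − 1×$123.00 = $2034.00
  $41.80 + 15.36% × ($2034.00 − $500.00) = $41.80 + 15.36% × $1534.00 = $277.42

$277.42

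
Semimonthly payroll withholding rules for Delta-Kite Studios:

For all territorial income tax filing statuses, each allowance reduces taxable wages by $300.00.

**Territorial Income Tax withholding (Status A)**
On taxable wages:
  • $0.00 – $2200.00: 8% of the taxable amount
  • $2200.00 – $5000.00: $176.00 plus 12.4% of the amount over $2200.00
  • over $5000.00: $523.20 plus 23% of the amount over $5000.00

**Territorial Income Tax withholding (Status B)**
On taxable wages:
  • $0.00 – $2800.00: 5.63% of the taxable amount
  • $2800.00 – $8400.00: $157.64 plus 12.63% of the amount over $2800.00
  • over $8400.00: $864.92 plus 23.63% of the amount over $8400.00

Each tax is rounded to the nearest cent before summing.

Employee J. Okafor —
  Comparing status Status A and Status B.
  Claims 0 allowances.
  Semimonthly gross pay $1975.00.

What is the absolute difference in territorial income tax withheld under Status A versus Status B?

$46.81

Territorial Income Tax (Status A): taxable = $1975.00
  8% × $1975.00 = $158.00
Territorial Income Tax (Status B): taxable = $1975.00
  5.63% × $1975.00 = $111.19
Difference: |$158.00 − $111.19| = $46.81 (higher under Status A)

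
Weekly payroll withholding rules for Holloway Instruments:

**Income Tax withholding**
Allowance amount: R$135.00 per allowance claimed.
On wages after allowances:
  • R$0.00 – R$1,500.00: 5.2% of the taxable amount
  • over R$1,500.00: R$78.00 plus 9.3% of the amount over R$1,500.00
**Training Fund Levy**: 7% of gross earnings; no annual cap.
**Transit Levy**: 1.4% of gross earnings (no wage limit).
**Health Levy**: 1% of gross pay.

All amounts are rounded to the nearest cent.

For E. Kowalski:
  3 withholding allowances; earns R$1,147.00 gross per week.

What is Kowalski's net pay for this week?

R$1,000.60

Income Tax: taxable = R$1,147.00 − 3×R$135.00 = R$742.00
  5.2% × R$742.00 = R$38.58
Training Fund Levy: 7% × R$1,147.00 = R$80.29
Transit Levy: 1.4% × R$1,147.00 = R$16.06
Health Levy: 1% × R$1,147.00 = R$11.47
Total withheld: R$38.58 + R$80.29 + R$16.06 + R$11.47 = R$146.40
Net pay: R$1,147.00 − R$146.40 = R$1,000.60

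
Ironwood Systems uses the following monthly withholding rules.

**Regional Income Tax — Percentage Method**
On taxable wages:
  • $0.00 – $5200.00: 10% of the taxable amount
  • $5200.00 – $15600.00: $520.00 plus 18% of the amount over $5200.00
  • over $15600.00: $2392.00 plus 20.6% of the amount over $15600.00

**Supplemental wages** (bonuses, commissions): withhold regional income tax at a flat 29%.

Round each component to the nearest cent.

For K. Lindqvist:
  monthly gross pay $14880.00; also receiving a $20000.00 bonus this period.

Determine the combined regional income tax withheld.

Regional Income Tax: taxable = $14880.00
  $520.00 + 18% × ($14880.00 − $5200.00) = $520.00 + 18% × $9680.00 = $2262.40
Supplemental (29% flat on bonus): 29% × $20000.00 = $5800.00
Total regional income tax: $2262.40 + $5800.00 = $8062.40

$8062.40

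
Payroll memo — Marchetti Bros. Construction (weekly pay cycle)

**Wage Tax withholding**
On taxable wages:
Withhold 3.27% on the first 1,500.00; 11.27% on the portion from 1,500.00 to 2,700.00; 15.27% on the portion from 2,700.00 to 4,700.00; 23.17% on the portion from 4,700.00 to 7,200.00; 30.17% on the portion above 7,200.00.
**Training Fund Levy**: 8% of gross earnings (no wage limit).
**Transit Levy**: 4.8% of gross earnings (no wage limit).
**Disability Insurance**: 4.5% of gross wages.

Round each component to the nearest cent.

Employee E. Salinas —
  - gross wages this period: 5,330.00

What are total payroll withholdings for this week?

1,557.75

Wage Tax: taxable = 5,330.00
  489.69 + 23.17% × (5,330.00 − 4,700.00) = 489.69 + 23.17% × 630.00 = 635.66
Training Fund Levy: 8% × 5,330.00 = 426.40
Transit Levy: 4.8% × 5,330.00 = 255.84
Disability Insurance: 4.5% × 5,330.00 = 239.85
Total: 635.66 + 426.40 + 255.84 + 239.85 = 1,557.75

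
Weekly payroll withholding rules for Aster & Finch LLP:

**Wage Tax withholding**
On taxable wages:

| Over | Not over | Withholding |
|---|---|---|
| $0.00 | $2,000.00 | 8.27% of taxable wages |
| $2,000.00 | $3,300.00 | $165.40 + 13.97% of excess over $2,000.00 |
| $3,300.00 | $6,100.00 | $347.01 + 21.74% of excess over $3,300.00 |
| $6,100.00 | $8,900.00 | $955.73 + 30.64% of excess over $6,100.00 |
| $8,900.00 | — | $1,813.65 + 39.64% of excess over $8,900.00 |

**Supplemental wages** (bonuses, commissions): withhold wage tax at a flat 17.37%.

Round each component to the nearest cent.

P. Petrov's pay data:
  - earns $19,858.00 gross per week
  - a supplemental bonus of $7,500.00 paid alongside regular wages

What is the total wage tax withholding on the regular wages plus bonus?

$7,460.15

Wage Tax: taxable = $19,858.00
  $1,813.65 + 39.64% × ($19,858.00 − $8,900.00) = $1,813.65 + 39.64% × $10,958.00 = $6,157.40
Supplemental (17.37% flat on bonus): 17.37% × $7,500.00 = $1,302.75
Total wage tax: $6,157.40 + $1,302.75 = $7,460.15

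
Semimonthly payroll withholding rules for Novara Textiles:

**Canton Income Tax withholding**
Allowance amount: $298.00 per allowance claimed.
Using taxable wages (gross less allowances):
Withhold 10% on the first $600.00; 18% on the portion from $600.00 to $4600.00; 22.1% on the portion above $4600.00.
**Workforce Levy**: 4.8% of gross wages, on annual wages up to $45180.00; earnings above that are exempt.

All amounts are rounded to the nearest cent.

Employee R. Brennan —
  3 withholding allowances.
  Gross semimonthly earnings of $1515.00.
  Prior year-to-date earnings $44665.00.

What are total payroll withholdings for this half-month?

Canton Income Tax: taxable = $1515.00 − 3×$298.00 = $621.00
  $60.00 + 18% × ($621.00 − $600.00) = $60.00 + 18% × $21.00 = $63.78
Workforce Levy: cap $45180.00 − YTD $44665.00 = $515.00 subject; 4.8% × $515.00 = $24.72
Total: $63.78 + $24.72 = $88.50

$88.50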